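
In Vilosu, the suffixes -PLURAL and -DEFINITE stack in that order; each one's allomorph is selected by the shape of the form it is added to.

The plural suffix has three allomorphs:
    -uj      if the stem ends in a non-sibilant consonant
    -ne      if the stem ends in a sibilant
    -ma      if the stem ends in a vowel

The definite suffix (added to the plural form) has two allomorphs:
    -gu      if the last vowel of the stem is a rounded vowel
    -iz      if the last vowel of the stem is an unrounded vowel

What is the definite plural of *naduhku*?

naduhkumaiz

*naduhku*: final sound = /u/, a vowel → -ma → *naduhkuma*.
Since the last vowel of the plural form *naduhkuma* is /a/ (an unrounded vowel), it takes -iz, giving *naduhkumaiz*.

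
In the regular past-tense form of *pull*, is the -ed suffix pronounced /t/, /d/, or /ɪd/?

The stem *pull* ends in a voiced sound other than /d/.
The -ed suffix is realized as /ɪd/ after /t, d/; as /t/ after other voiceless consonants; and as /d/ after other voiced sounds.
So -ed on *pull* is pronounced /d/.

/d/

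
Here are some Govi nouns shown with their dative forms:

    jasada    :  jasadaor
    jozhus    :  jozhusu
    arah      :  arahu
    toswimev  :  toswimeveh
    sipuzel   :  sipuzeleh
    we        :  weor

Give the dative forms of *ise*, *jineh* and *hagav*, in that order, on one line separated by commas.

Looking at the final sound of each stem: -u when the stem ends in a voiceless consonant (*jozhus*, *arah*); -eh when the stem ends in a voiced consonant (*toswimev*, *sipuzel*); -or when the stem ends in a vowel (*jasada*, *we*).
Since the final sound of *ise* is /e/ (a vowel), it takes -or, giving *iseor*.
*jineh*: final sound = /h/, a voiceless consonant → -u → *jinehu*.
Since the final sound of *hagav* is /v/ (a voiced consonant), it takes -eh, giving *hagaveh*.

iseor, jinehu, hagaveh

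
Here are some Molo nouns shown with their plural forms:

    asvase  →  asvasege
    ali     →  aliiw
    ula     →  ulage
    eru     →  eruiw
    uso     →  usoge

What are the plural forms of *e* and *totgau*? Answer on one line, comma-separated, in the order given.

The pattern is height harmony: -iw when the last vowel of the stem is a high vowel (*ali*, *eru*); -ge when the last vowel of the stem is a non-high vowel (*asvase*, *ula*, *uso*).
The last vowel of *e* is /e/, which is a non-high vowel, so the suffix is -ge, giving *ege*.
The last vowel of *totgau* is /u/, which is a high vowel, so the suffix is -iw, giving *totgauiw*.

ege, totgauiw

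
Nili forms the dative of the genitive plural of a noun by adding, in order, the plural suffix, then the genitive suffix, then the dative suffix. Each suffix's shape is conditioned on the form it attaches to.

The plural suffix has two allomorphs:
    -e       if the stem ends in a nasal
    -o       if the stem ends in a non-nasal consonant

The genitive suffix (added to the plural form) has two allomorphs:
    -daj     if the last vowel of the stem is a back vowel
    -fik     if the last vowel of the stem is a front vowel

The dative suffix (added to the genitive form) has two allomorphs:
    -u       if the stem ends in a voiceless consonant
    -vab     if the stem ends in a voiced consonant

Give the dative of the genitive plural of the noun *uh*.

The final consonant of *uh* is /h/, which is non-nasal, so the plural suffix is -o, giving *uho*.
Since the last vowel of the plural form *uho* is /o/ (a back vowel), it takes -daj, giving *uhodaj*.
The genitive form *uhodaj* — final consonant /j/ (voiced) → -vab → *uhodajvab*.

uhodajvab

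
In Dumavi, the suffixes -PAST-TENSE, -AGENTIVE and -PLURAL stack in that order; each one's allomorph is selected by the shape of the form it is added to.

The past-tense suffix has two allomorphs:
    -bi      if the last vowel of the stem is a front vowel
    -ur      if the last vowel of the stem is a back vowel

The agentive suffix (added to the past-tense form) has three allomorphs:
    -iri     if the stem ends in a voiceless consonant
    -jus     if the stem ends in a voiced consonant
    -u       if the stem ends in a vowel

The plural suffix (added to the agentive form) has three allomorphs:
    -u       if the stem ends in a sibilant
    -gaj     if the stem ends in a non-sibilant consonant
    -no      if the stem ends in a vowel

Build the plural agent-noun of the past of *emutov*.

emutovurjusu

The last vowel of *emutov* is /o/, which is a back vowel, so the past-tense suffix is -ur, giving *emutovur*.
The past-tense form *emutovur* — final sound /r/ (a voiced consonant) → -jus → *emutovurjus*.
The final sound of the agentive form *emutovurjus* is /s/, which is a sibilant, so the plural suffix is -u, giving *emutovurjusu*.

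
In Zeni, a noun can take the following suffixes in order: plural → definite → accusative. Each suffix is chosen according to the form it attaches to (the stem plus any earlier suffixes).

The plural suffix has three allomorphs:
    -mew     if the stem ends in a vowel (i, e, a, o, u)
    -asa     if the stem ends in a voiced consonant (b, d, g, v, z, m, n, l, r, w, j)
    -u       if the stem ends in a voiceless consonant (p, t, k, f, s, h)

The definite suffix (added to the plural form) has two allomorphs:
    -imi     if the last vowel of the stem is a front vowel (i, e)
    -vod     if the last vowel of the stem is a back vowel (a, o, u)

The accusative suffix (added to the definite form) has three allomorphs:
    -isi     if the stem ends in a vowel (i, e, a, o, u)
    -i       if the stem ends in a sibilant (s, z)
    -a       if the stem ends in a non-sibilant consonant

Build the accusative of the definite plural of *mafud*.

mafudasavoda

Since the final sound of *mafud* is /d/ (a voiced consonant), it takes -asa, giving *mafudasa*.
Since the last vowel of the plural form *mafudasa* is /a/ (a back vowel), it takes -vod, giving *mafudasavod*.
The definite form *mafudasavod*: final sound = /d/, a non-sibilant consonant → -a → *mafudasavoda*.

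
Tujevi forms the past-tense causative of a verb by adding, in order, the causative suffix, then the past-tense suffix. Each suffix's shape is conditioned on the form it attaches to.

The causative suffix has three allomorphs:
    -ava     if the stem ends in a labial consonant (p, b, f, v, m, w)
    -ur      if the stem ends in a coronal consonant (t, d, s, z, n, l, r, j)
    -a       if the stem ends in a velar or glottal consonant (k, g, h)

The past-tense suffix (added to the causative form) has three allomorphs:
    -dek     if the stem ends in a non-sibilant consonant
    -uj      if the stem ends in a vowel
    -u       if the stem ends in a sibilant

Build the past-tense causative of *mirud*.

mirudurdek

Since the final consonant of *mirud* is /d/ (coronal), it takes -ur, giving *mirudur*.
The causative form *mirudur*: final sound = /r/, a non-sibilant consonant → -dek → *mirudurdek*.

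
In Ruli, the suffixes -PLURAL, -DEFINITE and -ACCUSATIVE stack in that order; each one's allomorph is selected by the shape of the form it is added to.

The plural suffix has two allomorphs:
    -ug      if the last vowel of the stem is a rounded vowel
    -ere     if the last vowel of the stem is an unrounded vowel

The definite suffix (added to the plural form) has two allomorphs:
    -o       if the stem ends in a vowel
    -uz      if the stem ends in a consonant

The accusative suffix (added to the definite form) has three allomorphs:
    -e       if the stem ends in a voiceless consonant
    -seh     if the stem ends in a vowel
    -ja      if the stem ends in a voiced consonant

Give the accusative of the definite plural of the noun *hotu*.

hotuuguzja

*hotu* — last vowel /u/ (a rounded vowel) → -ug → *hotuug*.
The plural form *hotuug* — final sound /g/ (a consonant) → -uz → *hotuuguz*.
Since the final sound of the definite form *hotuuguz* is /z/ (a voiced consonant), it takes -ja, giving *hotuuguzja*.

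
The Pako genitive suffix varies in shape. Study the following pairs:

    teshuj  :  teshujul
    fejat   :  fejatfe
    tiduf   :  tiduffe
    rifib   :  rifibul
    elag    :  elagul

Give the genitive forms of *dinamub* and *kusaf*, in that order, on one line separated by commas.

The alternation tracks the final consonant of the stem — -fe when the stem ends in a voiceless consonant (*fejat*, *tiduf*); -ul when the stem ends in a voiced consonant (*teshuj*, *rifib*, *elag*).
The final consonant of *dinamub* is /b/, which is voiced, so the suffix is -ul, giving *dinamubul*.
*kusaf* — final consonant /f/ (voiceless) → -fe → *kusaffe*.

dinamubul, kusaffe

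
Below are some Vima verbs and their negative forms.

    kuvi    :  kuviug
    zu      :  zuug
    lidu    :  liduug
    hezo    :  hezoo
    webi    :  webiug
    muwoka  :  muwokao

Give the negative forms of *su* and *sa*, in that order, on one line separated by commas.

suug, sao

The alternation tracks the last vowel of the stem — -ug when the last vowel of the stem is a high vowel (*kuvi*, *zu*, *lidu*, *webi*); -o when the last vowel of the stem is a non-high vowel (*hezo*, *muwoka*).
*su* — last vowel /u/ (a high vowel) → -ug → *suug*.
*sa*: last vowel = /a/, a non-high vowel → -o → *sao*.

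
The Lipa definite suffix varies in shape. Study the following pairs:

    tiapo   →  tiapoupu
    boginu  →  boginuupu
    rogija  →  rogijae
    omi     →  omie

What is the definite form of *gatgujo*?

gatgujoupu

The pattern is rounding harmony: -upu when the last vowel of the stem is a rounded vowel (*tiapo*, *boginu*); -e when the last vowel of the stem is an unrounded vowel (*rogija*, *omi*).
*gatgujo*: last vowel = /o/, a rounded vowel → -upu → *gatgujoupu*.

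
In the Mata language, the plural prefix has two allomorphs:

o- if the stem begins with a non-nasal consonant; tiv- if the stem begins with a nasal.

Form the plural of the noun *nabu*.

tivnabu

Since the first consonant of *nabu* is /n/ (a nasal), it takes tiv-, giving *tivnabu*.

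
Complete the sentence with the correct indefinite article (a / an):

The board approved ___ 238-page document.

The indefinite article is chosen by the initial *sound* of the following word, not its spelling.
The number *238* is spoken "two hundred …", beginning with /tuː/ — a consonant sound.
So the article is *a*: The board approved a 238-page document.

a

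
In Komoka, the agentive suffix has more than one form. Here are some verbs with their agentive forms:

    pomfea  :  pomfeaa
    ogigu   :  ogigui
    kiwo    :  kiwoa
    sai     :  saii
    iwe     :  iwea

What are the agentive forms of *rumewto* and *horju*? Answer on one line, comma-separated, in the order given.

The alternation tracks the last vowel of the stem — -i when the last vowel of the stem is a high vowel (*ogigu*, *sai*); -a when the last vowel of the stem is a non-high vowel (*pomfea*, *kiwo*, *iwe*).
*rumewto*: last vowel = /o/, a non-high vowel → -a → *rumewtoa*.
Since the last vowel of *horju* is /u/ (a high vowel), it takes -i, giving *horjui*.

rumewtoa, horjui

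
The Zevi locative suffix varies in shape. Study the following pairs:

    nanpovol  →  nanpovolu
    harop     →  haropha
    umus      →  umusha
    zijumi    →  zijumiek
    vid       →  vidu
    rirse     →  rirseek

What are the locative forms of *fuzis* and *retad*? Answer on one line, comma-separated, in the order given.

The suffix is conditioned by the final sound: -ha when the stem ends in a voiceless consonant (*harop*, *umus*); -u when the stem ends in a voiced consonant (*nanpovol*, *vid*); -ek when the stem ends in a vowel (*zijumi*, *rirse*).
Since the final sound of *fuzis* is /s/ (a voiceless consonant), it takes -ha, giving *fuzisha*.
Since the final sound of *retad* is /d/ (a voiced consonant), it takes -u, giving *retadu*.

fuzisha, retadu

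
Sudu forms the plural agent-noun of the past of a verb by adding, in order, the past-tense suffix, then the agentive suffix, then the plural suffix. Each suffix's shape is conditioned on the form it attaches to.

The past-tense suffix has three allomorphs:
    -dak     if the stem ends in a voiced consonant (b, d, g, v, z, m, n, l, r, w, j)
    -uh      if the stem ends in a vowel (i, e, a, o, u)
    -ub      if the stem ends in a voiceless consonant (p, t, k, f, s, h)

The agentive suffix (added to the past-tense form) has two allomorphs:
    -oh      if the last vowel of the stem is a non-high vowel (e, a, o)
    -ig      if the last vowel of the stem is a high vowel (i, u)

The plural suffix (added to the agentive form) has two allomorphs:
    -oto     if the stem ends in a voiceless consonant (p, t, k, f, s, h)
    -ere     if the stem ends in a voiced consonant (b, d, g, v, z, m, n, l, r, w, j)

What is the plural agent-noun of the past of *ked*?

keddakohoto

The final sound of *ked* is /d/, which is a voiced consonant, so the past-tense suffix is -dak, giving *keddak*.
The last vowel of the past-tense form *keddak* is /a/, which is a non-high vowel, so the agentive suffix is -oh, giving *keddakoh*.
The agentive form *keddakoh* — final consonant /h/ (voiceless) → -oto → *keddakohoto*.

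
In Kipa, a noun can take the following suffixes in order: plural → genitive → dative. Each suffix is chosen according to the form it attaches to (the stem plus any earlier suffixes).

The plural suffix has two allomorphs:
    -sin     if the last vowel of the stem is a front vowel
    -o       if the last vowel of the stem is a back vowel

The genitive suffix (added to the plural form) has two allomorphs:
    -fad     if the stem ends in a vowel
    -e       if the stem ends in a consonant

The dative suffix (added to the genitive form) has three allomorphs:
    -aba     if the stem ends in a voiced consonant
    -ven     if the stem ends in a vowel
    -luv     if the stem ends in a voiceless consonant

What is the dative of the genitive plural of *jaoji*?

jaojisineven

The last vowel of *jaoji* is /i/, which is a front vowel, so the plural suffix is -sin, giving *jaojisin*.
The plural form *jaojisin* — final sound /n/ (a consonant) → -e → *jaojisine*.
The genitive form *jaojisine* — final sound /e/ (a vowel) → -ven → *jaojisineven*.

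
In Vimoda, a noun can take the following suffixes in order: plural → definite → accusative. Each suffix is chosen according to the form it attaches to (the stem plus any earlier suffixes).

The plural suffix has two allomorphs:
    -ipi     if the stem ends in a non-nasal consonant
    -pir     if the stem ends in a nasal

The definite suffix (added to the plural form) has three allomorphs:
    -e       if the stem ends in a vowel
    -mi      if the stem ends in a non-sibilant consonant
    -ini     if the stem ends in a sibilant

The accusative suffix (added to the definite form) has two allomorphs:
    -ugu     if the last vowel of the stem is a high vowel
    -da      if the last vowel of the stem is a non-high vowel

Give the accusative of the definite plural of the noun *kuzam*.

kuzampirmiugu

The final consonant of *kuzam* is /m/, which is a nasal, so the plural suffix is -pir, giving *kuzampir*.
Since the final sound of the plural form *kuzampir* is /r/ (a non-sibilant consonant), it takes -mi, giving *kuzampirmi*.
The definite form *kuzampirmi*: last vowel = /i/, a high vowel → -ugu → *kuzampirmiugu*.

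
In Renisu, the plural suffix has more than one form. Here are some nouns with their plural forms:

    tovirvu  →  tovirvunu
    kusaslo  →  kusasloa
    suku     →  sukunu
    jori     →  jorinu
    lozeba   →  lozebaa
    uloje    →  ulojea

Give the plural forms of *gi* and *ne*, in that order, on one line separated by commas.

The pattern is height harmony: -nu when the last vowel of the stem is a high vowel (*tovirvu*, *suku*, *jori*); -a when the last vowel of the stem is a non-high vowel (*kusaslo*, *lozeba*, *uloje*).
*gi*: last vowel = /i/, a high vowel → -nu → *ginu*.
The last vowel of *ne* is /e/, which is a non-high vowel, so the suffix is -a, giving *nea*.

ginu, nea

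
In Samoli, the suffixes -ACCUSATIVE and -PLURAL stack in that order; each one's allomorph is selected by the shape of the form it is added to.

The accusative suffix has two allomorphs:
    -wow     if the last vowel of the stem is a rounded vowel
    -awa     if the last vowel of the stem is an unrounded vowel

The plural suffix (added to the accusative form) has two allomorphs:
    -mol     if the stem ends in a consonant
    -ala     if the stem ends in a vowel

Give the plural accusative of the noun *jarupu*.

*jarupu* — last vowel /u/ (a rounded vowel) → -wow → *jarupuwow*.
The accusative form *jarupuwow*: final sound = /w/, a consonant → -mol → *jarupuwowmol*.

jarupuwowmol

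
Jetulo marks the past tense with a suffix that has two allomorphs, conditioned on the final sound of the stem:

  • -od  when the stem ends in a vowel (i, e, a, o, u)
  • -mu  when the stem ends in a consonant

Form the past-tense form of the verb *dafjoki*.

The final sound of *dafjoki* is /i/, which is a vowel, so the suffix is -od, giving *dafjokiod*.

dafjokiod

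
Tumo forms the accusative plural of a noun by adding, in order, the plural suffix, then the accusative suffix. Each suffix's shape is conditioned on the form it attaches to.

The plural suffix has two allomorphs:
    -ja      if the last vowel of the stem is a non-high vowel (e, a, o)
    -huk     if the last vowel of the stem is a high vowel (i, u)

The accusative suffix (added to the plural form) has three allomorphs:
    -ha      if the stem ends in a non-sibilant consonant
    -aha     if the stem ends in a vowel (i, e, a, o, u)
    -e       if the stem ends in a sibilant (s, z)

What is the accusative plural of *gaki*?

gakihukha

Since the last vowel of *gaki* is /i/ (a high vowel), it takes -huk, giving *gakihuk*.
The plural form *gakihuk* — final sound /k/ (a non-sibilant consonant) → -ha → *gakihukha*.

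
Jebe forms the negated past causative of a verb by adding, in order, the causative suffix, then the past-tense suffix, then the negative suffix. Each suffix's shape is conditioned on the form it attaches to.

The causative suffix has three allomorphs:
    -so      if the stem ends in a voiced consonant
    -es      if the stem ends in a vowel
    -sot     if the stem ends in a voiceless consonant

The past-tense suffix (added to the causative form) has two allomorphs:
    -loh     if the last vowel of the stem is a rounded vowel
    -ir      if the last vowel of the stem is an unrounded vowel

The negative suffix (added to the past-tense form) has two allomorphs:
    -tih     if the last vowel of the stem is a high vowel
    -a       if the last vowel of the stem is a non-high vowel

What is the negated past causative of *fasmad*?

*fasmad* — final sound /d/ (a voiced consonant) → -so → *fasmadso*.
The last vowel of the causative form *fasmadso* is /o/, which is a rounded vowel, so the past-tense suffix is -loh, giving *fasmadsoloh*.
The past-tense form *fasmadsoloh*: last vowel = /o/, a non-high vowel → -a → *fasmadsoloha*.

fasmadsoloha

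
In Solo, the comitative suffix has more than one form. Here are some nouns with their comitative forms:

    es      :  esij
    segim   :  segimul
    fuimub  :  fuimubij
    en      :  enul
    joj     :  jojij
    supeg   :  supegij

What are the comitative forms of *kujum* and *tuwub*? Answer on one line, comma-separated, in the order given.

The pattern is nasality of the final consonant: -ul when the stem ends in a nasal (*segim*, *en*); -ij when the stem ends in a non-nasal consonant (*es*, *fuimub*, *joj*, *supeg*).
*kujum*: final consonant = /m/, a nasal → -ul → *kujumul*.
*tuwub* — final consonant /b/ (non-nasal) → -ij → *tuwubij*.

kujumul, tuwubij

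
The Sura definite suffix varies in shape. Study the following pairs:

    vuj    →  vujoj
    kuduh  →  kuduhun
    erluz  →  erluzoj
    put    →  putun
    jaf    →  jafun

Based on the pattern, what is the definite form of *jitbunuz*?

Looking at the final consonant of each stem: -un when the stem ends in a voiceless consonant (*kuduh*, *put*, *jaf*); -oj when the stem ends in a voiced consonant (*vuj*, *erluz*).
*jitbunuz*: final consonant = /z/, voiced → -oj → *jitbunuzoj*.

jitbunuzoj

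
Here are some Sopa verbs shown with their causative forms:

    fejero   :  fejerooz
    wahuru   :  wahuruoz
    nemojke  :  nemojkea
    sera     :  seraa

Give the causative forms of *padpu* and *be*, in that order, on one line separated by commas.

padpuoz, bea

The alternation tracks the last vowel of the stem — -oz when the last vowel of the stem is a rounded vowel (*fejero*, *wahuru*); -a when the last vowel of the stem is an unrounded vowel (*nemojke*, *sera*).
The last vowel of *padpu* is /u/, which is a rounded vowel, so the suffix is -oz, giving *padpuoz*.
*be* — last vowel /e/ (an unrounded vowel) → -a → *bea*.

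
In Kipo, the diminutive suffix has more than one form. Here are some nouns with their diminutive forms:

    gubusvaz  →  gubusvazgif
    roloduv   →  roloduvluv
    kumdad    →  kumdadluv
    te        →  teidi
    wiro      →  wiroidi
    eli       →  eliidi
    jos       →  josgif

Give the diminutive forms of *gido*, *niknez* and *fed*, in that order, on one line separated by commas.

The alternation tracks the final sound of the stem — -gif when the stem ends in a sibilant (*gubusvaz*, *jos*); -luv when the stem ends in a non-sibilant consonant (*roloduv*, *kumdad*); -idi when the stem ends in a vowel (*te*, *wiro*, *eli*).
Since the final sound of *gido* is /o/ (a vowel), it takes -idi, giving *gidoidi*.
*niknez* — final sound /z/ (a sibilant) → -gif → *niknezgif*.
The final sound of *fed* is /d/, which is a non-sibilant consonant, so the suffix is -luv, giving *fedluv*.

gidoidi, niknezgif, fedluv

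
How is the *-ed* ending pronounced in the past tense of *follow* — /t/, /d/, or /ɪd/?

The stem *follow* ends in a voiced sound other than /d/.
The -ed suffix is realized as /ɪd/ after /t, d/; as /t/ after other voiceless consonants; and as /d/ after other voiced sounds.
So -ed on *follow* is pronounced /d/.

/d/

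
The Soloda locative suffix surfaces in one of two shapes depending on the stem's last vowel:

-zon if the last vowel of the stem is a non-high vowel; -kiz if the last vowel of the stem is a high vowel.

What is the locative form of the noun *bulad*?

*bulad* — last vowel /a/ (a non-high vowel) → -zon → *buladzon*.

buladzon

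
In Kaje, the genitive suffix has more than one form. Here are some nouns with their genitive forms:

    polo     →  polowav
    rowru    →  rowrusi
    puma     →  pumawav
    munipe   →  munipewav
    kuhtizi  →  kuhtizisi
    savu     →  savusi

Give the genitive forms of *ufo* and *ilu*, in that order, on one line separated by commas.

The suffix is conditioned by the last vowel: -si when the last vowel of the stem is a high vowel (*rowru*, *kuhtizi*, *savu*); -wav when the last vowel of the stem is a non-high vowel (*polo*, *puma*, *munipe*).
Since the last vowel of *ufo* is /o/ (a non-high vowel), it takes -wav, giving *ufowav*.
The last vowel of *ilu* is /u/, which is a high vowel, so the suffix is -si, giving *ilusi*.

ufowav, ilusi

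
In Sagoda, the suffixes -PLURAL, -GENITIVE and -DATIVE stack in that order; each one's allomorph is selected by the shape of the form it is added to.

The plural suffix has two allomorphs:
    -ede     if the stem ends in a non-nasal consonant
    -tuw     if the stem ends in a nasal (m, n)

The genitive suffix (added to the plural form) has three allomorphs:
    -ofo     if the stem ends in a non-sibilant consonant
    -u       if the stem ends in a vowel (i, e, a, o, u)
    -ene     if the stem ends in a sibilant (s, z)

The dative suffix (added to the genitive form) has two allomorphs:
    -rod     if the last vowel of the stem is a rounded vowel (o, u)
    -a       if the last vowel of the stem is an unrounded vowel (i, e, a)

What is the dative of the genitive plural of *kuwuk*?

The final consonant of *kuwuk* is /k/, which is non-nasal, so the plural suffix is -ede, giving *kuwukede*.
The plural form *kuwukede* — final sound /e/ (a vowel) → -u → *kuwukedeu*.
Since the last vowel of the genitive form *kuwukedeu* is /u/ (a rounded vowel), it takes -rod, giving *kuwukedeurod*.

kuwukedeurod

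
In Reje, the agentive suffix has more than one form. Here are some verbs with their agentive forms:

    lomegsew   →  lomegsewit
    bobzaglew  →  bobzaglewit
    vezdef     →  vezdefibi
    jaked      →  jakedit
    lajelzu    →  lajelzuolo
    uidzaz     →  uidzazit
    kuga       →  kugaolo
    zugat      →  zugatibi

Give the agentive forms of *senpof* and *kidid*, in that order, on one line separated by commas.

senpofibi, kididit

The pattern is voicing of the final sound: -ibi when the stem ends in a voiceless consonant (*vezdef*, *zugat*); -it when the stem ends in a voiced consonant (*lomegsew*, *bobzaglew*, *jaked*, *uidzaz*); -olo when the stem ends in a vowel (*lajelzu*, *kuga*).
*senpof* — final sound /f/ (a voiceless consonant) → -ibi → *senpofibi*.
*kidid*: final sound = /d/, a voiced consonant → -it → *kididit*.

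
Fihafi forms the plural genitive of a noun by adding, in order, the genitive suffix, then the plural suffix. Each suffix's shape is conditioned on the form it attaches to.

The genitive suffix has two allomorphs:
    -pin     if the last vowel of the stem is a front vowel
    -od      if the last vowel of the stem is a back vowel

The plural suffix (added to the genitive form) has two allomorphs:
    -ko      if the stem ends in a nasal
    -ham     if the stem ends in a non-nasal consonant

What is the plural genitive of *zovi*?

Since the last vowel of *zovi* is /i/ (a front vowel), it takes -pin, giving *zovipin*.
Since the final consonant of the genitive form *zovipin* is /n/ (a nasal), it takes -ko, giving *zovipinko*.

zovipinko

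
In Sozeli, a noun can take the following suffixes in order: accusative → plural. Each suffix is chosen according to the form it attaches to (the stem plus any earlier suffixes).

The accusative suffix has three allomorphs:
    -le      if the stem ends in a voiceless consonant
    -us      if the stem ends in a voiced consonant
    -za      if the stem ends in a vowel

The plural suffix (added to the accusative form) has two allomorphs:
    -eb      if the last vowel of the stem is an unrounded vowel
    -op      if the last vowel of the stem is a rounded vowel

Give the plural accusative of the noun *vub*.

vubusop

The final sound of *vub* is /b/, which is a voiced consonant, so the accusative suffix is -us, giving *vubus*.
The accusative form *vubus* — last vowel /u/ (a rounded vowel) → -op → *vubusop*.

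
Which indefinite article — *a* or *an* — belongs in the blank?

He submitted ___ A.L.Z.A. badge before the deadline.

The indefinite article is chosen by the initial *sound* of the following word, not its spelling.
The initialism *A.L.Z.A.* is read letter by letter; the first letter, A, is pronounced /eɪ/, which begins with a vowel sound.
So the article is *an*: He submitted an A.L.Z.A. badge before the deadline.

an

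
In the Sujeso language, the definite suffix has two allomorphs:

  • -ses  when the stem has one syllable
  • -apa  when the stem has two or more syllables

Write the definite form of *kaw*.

With one syllable, *kaw* takes -ses → *kawses*.

kawses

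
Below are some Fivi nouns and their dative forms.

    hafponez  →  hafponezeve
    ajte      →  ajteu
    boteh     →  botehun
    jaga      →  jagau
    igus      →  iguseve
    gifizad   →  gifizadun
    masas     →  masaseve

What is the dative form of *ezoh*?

Looking at the final sound of each stem: -eve when the stem ends in a sibilant (*hafponez*, *igus*, *masas*); -un when the stem ends in a non-sibilant consonant (*boteh*, *gifizad*); -u when the stem ends in a vowel (*ajte*, *jaga*).
Since the final sound of *ezoh* is /h/ (a non-sibilant consonant), it takes -un, giving *ezohun*.

ezohun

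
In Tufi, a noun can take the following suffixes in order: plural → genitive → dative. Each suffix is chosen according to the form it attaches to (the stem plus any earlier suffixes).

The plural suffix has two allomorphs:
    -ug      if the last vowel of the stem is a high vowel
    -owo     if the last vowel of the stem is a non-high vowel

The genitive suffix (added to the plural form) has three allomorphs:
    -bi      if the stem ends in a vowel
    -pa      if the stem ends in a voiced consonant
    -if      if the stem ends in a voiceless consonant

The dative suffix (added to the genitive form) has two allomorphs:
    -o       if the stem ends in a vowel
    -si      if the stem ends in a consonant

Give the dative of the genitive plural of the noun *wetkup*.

wetkupugpao

Since the last vowel of *wetkup* is /u/ (a high vowel), it takes -ug, giving *wetkupug*.
The plural form *wetkupug* — final sound /g/ (a voiced consonant) → -pa → *wetkupugpa*.
The genitive form *wetkupugpa* — final sound /a/ (a vowel) → -o → *wetkupugpao*.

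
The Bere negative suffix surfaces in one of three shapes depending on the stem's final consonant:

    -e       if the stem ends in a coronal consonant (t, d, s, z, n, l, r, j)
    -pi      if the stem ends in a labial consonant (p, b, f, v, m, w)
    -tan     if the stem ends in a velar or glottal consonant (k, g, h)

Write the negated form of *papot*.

papote

Since the final consonant of *papot* is /t/ (coronal), it takes -e, giving *papote*.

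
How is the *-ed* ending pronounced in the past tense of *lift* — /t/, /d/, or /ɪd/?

The stem *lift* ends in /t/ or /d/.
The -ed suffix is realized as /ɪd/ after /t, d/; as /t/ after other voiceless consonants; and as /d/ after other voiced sounds.
So -ed on *lift* is pronounced /ɪd/.

/ɪd/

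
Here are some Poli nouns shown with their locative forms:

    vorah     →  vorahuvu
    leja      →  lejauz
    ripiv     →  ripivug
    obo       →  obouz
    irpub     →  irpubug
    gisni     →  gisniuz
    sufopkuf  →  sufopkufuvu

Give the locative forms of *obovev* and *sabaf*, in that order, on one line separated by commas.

The alternation tracks the final sound of the stem — -uvu when the stem ends in a voiceless consonant (*vorah*, *sufopkuf*); -ug when the stem ends in a voiced consonant (*ripiv*, *irpub*); -uz when the stem ends in a vowel (*leja*, *obo*, *gisni*).
*obovev* — final sound /v/ (a voiced consonant) → -ug → *obovevug*.
*sabaf* — final sound /f/ (a voiceless consonant) → -uvu → *sabafuvu*.

obovevug, sabafuvu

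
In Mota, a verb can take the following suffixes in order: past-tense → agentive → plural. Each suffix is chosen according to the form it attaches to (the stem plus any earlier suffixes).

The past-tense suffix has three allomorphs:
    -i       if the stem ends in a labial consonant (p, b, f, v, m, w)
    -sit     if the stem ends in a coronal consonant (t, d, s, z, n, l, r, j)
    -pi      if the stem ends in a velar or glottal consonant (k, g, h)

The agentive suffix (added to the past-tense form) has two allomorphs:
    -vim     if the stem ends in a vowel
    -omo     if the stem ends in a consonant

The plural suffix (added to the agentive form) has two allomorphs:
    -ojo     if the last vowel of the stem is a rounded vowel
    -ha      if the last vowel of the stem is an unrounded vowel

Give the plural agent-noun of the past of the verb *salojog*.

Since the final consonant of *salojog* is /g/ (velar/glottal), it takes -pi, giving *salojogpi*.
The past-tense form *salojogpi*: final sound = /i/, a vowel → -vim → *salojogpivim*.
The agentive form *salojogpivim* — last vowel /i/ (an unrounded vowel) → -ha → *salojogpivimha*.

salojogpivimha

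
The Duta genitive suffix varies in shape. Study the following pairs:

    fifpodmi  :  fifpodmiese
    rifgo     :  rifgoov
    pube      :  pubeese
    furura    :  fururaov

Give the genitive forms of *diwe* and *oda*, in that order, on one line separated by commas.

The suffix is conditioned by the last vowel: -ese when the last vowel of the stem is a front vowel (*fifpodmi*, *pube*); -ov when the last vowel of the stem is a back vowel (*rifgo*, *furura*).
The last vowel of *diwe* is /e/, which is a front vowel, so the suffix is -ese, giving *diweese*.
*oda* — last vowel /a/ (a back vowel) → -ov → *odaov*.

diweese, odaov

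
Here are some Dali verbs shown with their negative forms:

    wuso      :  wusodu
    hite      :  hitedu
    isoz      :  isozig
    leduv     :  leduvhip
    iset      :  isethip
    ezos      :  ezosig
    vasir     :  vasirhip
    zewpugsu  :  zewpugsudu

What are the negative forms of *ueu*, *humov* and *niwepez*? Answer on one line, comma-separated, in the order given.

The suffix is conditioned by the final sound: -ig when the stem ends in a sibilant (*isoz*, *ezos*); -hip when the stem ends in a non-sibilant consonant (*leduv*, *iset*, *vasir*); -du when the stem ends in a vowel (*wuso*, *hite*, *zewpugsu*).
The final sound of *ueu* is /u/, which is a vowel, so the suffix is -du, giving *ueudu*.
Since the final sound of *humov* is /v/ (a non-sibilant consonant), it takes -hip, giving *humovhip*.
*niwepez*: final sound = /z/, a sibilant → -ig → *niwepezig*.

ueudu, humovhip, niwepezig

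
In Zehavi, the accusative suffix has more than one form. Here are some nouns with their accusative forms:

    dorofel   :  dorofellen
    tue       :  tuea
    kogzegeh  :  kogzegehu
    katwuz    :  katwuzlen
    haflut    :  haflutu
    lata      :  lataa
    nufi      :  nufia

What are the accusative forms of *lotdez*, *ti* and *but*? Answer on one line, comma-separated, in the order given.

The alternation tracks the final sound of the stem — -u when the stem ends in a voiceless consonant (*kogzegeh*, *haflut*); -len when the stem ends in a voiced consonant (*dorofel*, *katwuz*); -a when the stem ends in a vowel (*tue*, *lata*, *nufi*).
*lotdez*: final sound = /z/, a voiced consonant → -len → *lotdezlen*.
Since the final sound of *ti* is /i/ (a vowel), it takes -a, giving *tia*.
The final sound of *but* is /t/, which is a voiceless consonant, so the suffix is -u, giving *butu*.

lotdezlen, tia, butu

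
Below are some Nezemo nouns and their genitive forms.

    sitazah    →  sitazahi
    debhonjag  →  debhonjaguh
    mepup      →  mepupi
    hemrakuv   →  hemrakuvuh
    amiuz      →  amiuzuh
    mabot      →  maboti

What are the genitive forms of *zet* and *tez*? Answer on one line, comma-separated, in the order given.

zeti, tezuh

The suffix is conditioned by the final consonant: -i when the stem ends in a voiceless consonant (*sitazah*, *mepup*, *mabot*); -uh when the stem ends in a voiced consonant (*debhonjag*, *hemrakuv*, *amiuz*).
The final consonant of *zet* is /t/, which is voiceless, so the suffix is -i, giving *zeti*.
The final consonant of *tez* is /z/, which is voiced, so the suffix is -uh, giving *tezuh*.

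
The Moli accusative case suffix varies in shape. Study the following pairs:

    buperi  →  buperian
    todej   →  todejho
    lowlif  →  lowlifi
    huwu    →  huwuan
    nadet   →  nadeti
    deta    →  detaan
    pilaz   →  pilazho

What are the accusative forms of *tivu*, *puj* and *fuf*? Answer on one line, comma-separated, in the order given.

The alternation tracks the final sound of the stem — -i when the stem ends in a voiceless consonant (*lowlif*, *nadet*); -ho when the stem ends in a voiced consonant (*todej*, *pilaz*); -an when the stem ends in a vowel (*buperi*, *huwu*, *deta*).
*tivu* — final sound /u/ (a vowel) → -an → *tivuan*.
*puj*: final sound = /j/, a voiced consonant → -ho → *pujho*.
*fuf* — final sound /f/ (a voiceless consonant) → -i → *fufi*.

tivuan, pujho, fufi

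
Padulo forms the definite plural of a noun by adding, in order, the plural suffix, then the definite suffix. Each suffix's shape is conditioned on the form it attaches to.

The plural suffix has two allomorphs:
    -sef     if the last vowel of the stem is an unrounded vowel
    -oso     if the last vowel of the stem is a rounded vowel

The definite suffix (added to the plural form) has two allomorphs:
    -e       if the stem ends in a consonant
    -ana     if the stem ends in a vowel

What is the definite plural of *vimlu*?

vimluosoana

*vimlu* — last vowel /u/ (a rounded vowel) → -oso → *vimluoso*.
Since the final sound of the plural form *vimluoso* is /o/ (a vowel), it takes -ana, giving *vimluosoana*.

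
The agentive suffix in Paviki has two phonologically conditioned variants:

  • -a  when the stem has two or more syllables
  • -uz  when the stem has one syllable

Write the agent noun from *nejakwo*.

nejakwoa

*nejakwo* (3 syllables) → -a → *nejakwoa*.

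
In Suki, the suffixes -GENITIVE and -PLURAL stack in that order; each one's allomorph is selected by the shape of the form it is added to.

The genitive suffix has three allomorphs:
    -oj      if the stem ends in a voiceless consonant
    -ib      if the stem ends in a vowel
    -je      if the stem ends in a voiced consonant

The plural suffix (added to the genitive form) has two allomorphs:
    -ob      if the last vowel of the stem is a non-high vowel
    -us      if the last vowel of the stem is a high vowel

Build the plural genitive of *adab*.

adabjeob

*adab*: final sound = /b/, a voiced consonant → -je → *adabje*.
The genitive form *adabje* — last vowel /e/ (a non-high vowel) → -ob → *adabjeob*.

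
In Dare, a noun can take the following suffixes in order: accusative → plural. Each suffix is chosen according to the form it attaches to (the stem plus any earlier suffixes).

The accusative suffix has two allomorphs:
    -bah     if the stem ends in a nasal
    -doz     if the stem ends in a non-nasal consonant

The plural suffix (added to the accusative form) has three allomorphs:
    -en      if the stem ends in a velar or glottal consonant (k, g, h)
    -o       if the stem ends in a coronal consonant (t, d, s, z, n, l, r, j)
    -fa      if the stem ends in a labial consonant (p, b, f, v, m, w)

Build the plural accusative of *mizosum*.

*mizosum*: final consonant = /m/, a nasal → -bah → *mizosumbah*.
Since the final consonant of the accusative form *mizosumbah* is /h/ (velar/glottal), it takes -en, giving *mizosumbahen*.

mizosumbahen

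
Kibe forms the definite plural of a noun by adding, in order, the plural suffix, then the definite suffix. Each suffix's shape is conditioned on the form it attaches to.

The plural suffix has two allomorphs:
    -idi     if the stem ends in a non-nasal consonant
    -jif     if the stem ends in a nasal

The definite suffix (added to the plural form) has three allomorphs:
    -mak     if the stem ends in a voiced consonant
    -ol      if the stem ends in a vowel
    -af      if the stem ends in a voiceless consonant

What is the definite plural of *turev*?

*turev* — final consonant /v/ (non-nasal) → -idi → *turevidi*.
The plural form *turevidi* — final sound /i/ (a vowel) → -ol → *turevidiol*.

turevidiol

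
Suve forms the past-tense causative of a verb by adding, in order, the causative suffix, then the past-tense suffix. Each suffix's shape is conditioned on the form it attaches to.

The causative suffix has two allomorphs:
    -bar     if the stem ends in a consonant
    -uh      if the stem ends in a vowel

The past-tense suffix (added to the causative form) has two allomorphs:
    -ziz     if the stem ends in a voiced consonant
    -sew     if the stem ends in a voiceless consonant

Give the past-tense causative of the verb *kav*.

kavbarziz

The final sound of *kav* is /v/, which is a consonant, so the causative suffix is -bar, giving *kavbar*.
The causative form *kavbar*: final consonant = /r/, voiced → -ziz → *kavbarziz*.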